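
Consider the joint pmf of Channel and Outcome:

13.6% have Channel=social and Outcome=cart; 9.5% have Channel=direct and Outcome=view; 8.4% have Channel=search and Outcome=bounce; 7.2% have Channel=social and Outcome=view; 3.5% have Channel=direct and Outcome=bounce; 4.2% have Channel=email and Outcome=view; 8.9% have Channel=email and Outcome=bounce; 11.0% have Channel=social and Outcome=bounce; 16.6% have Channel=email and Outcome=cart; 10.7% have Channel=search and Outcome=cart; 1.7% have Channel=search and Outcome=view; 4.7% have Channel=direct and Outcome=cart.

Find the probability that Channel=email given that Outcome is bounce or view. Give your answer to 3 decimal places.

P(Outcome=bounce) = 0.089 + 0.084 + 0.110 + 0.035 = 0.318.
P(Outcome=view) = 0.042 + 0.017 + 0.072 + 0.095 = 0.226.
P(Outcome ∈ {bounce, view}) = 0.318 + 0.226 = 0.544; P(Channel=email, Outcome ∈ {bounce, view}) = 0.089 + 0.042 = 0.131.
P(Channel=email | Outcome ∈ {bounce, view}) = 0.131/0.544 = 0.241.

0.241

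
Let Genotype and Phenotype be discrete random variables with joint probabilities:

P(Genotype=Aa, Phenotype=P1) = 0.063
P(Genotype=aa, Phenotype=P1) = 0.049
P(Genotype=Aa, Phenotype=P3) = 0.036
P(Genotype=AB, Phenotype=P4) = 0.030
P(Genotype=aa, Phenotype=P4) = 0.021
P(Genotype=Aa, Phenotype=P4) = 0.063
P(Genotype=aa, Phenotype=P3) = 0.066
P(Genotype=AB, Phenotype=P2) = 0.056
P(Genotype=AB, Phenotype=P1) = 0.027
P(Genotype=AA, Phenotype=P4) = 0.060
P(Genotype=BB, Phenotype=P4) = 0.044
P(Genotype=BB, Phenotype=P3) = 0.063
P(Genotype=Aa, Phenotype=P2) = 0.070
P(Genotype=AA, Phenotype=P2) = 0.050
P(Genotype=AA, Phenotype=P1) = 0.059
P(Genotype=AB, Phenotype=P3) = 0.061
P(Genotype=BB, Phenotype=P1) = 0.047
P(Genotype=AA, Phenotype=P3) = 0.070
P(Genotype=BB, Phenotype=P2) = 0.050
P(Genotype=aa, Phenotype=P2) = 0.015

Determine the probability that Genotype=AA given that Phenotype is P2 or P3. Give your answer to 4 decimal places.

0.2235

P(Phenotype=P2) = 0.050 + 0.070 + 0.015 + 0.056 + 0.050 = 0.241.
P(Phenotype=P3) = 0.070 + 0.036 + 0.066 + 0.061 + 0.063 = 0.296.
P(Phenotype ∈ {P2, P3}) = 0.241 + 0.296 = 0.537; P(Genotype=AA, Phenotype ∈ {P2, P3}) = 0.050 + 0.070 = 0.120.
P(Genotype=AA | Phenotype ∈ {P2, P3}) = 0.120/0.537 = 0.2235.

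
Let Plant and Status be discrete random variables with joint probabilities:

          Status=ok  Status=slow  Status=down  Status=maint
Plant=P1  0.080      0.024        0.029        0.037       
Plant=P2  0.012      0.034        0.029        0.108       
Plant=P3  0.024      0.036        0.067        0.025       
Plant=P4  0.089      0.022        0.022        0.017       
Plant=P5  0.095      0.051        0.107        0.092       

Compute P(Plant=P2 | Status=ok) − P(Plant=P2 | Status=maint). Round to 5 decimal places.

-0.34710

P(Status=ok) = 0.080 + 0.012 + 0.024 + 0.089 + 0.095 = 0.300; P(Plant=P2 | Status=ok) = 0.012/0.300 = 0.040000.
P(Status=maint) = 0.037 + 0.108 + 0.025 + 0.017 + 0.092 = 0.279; P(Plant=P2 | Status=maint) = 0.108/0.279 = 0.387097.
Difference = -0.34710.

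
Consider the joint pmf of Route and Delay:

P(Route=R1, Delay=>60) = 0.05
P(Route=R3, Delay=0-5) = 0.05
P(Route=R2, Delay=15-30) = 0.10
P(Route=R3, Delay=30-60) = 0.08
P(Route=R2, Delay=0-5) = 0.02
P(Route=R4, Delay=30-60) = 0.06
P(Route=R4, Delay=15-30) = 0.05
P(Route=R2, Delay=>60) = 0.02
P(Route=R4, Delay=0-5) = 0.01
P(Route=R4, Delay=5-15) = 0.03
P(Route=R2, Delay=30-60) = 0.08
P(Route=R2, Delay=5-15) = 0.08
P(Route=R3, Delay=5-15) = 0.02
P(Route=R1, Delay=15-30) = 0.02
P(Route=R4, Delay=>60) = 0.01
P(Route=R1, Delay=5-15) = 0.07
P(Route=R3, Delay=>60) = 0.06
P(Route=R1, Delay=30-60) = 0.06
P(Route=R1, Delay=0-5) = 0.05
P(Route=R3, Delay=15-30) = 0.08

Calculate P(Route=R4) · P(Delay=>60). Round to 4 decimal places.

0.0224

P(Route=R4) = 0.01 + 0.03 + 0.05 + 0.06 + 0.01 = 0.16.
P(Delay=>60) = 0.05 + 0.02 + 0.06 + 0.01 = 0.14.
Product: 0.16 × 0.14 = 0.0224.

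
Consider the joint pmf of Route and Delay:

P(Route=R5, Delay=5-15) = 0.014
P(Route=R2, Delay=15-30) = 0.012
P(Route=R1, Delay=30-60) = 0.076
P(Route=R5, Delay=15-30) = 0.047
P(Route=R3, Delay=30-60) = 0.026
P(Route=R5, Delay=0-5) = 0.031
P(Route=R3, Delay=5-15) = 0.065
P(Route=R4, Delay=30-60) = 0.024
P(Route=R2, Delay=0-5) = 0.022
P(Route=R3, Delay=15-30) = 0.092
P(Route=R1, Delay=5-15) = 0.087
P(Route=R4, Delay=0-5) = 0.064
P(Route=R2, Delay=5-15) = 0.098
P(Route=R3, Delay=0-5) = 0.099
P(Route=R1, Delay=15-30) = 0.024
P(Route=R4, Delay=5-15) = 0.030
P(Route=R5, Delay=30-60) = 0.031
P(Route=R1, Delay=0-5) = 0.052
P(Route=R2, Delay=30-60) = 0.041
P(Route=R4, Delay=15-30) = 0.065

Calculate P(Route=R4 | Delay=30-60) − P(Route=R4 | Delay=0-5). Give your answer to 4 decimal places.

P(Delay=30-60) = 0.076 + 0.041 + 0.026 + 0.024 + 0.031 = 0.198; P(Route=R4 | Delay=30-60) = 0.024/0.198 = 0.12121.
P(Delay=0-5) = 0.052 + 0.022 + 0.099 + 0.064 + 0.031 = 0.268; P(Route=R4 | Delay=0-5) = 0.064/0.268 = 0.23881.
Difference = -0.1176.

-0.1176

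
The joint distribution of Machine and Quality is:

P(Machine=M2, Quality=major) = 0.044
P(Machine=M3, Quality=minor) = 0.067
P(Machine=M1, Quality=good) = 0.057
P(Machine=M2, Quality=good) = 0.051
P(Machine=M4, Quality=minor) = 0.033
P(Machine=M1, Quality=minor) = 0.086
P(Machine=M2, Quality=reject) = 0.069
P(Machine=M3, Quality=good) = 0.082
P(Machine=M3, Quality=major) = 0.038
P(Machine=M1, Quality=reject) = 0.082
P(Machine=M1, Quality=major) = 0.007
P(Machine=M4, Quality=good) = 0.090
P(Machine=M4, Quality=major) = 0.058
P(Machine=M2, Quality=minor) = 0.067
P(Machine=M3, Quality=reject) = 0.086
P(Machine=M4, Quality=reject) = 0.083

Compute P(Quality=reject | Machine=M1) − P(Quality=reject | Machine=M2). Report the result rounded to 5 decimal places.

0.05475

P(Machine=M1) = 0.057 + 0.086 + 0.007 + 0.082 = 0.232; P(Quality=reject | Machine=M1) = 0.082/0.232 = 0.353448.
P(Machine=M2) = 0.051 + 0.067 + 0.044 + 0.069 = 0.231; P(Quality=reject | Machine=M2) = 0.069/0.231 = 0.298701.
Difference = 0.05475.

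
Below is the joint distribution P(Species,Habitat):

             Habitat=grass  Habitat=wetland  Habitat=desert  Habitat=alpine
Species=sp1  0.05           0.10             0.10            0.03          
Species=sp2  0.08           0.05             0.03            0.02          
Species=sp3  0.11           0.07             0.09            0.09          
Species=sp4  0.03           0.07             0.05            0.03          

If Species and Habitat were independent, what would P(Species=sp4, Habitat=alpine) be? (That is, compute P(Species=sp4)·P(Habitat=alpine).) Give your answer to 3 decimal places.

0.031

P(Species=sp4) = 0.03 + 0.07 + 0.05 + 0.03 = 0.18.
P(Habitat=alpine) = 0.03 + 0.02 + 0.09 + 0.03 = 0.17.
Product: 0.18 × 0.17 = 0.031.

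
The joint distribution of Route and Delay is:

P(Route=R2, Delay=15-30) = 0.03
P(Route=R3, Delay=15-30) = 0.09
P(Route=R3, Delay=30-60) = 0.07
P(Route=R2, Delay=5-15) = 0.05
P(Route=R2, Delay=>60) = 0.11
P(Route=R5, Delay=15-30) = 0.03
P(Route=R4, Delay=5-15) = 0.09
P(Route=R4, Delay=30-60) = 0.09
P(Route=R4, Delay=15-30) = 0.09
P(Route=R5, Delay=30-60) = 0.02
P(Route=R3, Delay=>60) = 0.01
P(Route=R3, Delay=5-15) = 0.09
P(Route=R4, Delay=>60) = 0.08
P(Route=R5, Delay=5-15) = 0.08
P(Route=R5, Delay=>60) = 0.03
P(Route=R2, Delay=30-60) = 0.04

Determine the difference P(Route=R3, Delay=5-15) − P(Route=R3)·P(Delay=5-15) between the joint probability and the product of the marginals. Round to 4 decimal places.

0.0094

P(Route=R3) = 0.09 + 0.09 + 0.07 + 0.01 = 0.26.
P(Delay=5-15) = 0.05 + 0.09 + 0.09 + 0.08 = 0.31.
P(Route=R3, Delay=5-15) − P(Route=R3)P(Delay=5-15) = 0.09 − 0.26×0.31 = 0.0094.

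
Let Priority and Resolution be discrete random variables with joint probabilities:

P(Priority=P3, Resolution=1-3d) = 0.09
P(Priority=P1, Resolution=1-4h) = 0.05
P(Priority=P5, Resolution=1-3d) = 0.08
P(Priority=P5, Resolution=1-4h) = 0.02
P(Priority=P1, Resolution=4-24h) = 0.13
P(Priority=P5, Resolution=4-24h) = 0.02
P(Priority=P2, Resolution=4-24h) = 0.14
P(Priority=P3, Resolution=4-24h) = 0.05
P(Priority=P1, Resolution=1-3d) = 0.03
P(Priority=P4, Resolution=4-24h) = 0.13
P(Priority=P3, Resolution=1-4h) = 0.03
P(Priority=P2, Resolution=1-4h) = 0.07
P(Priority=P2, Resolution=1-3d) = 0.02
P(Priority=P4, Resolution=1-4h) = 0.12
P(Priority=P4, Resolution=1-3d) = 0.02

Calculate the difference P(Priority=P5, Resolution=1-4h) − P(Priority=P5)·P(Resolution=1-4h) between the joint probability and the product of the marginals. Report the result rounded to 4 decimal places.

P(Priority=P5) = 0.02 + 0.02 + 0.08 = 0.12.
P(Resolution=1-4h) = 0.05 + 0.07 + 0.03 + 0.12 + 0.02 = 0.29.
P(Priority=P5, Resolution=1-4h) − P(Priority=P5)P(Resolution=1-4h) = 0.02 − 0.12×0.29 = -0.0148.

-0.0148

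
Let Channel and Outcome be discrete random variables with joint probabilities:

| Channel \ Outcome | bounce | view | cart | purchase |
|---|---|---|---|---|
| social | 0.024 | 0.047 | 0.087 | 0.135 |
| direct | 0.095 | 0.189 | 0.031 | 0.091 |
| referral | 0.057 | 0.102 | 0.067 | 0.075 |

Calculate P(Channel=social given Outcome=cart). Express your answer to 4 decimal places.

0.4703

P(Outcome=cart) = 0.087 + 0.031 + 0.067 = 0.185.
P(Channel=social | Outcome=cart) = 0.087/0.185 = 0.4703.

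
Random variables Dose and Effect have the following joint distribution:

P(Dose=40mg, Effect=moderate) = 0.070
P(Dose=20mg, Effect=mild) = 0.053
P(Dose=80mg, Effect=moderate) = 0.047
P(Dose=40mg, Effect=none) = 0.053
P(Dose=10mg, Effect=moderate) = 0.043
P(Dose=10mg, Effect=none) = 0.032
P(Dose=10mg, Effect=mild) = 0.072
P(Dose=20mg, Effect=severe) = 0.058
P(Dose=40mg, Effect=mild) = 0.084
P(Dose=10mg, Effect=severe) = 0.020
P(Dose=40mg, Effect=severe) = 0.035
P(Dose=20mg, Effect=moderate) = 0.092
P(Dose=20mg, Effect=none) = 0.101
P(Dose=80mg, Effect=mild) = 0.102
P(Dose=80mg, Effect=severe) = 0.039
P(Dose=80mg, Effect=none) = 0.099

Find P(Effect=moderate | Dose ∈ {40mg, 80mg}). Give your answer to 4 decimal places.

0.2212

P(Dose=40mg) = 0.053 + 0.084 + 0.070 + 0.035 = 0.242.
P(Dose=80mg) = 0.099 + 0.102 + 0.047 + 0.039 = 0.287.
P(Dose ∈ {40mg, 80mg}) = 0.242 + 0.287 = 0.529; P(Effect=moderate, Dose ∈ {40mg, 80mg}) = 0.070 + 0.047 = 0.117.
P(Effect=moderate | Dose ∈ {40mg, 80mg}) = 0.117/0.529 = 0.2212.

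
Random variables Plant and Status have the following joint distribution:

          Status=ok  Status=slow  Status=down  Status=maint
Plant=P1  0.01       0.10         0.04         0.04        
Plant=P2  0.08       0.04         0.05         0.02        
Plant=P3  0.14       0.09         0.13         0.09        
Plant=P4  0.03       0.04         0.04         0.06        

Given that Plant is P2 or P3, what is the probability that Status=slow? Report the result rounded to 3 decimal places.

P(Plant=P2) = 0.08 + 0.04 + 0.05 + 0.02 = 0.19.
P(Plant=P3) = 0.14 + 0.09 + 0.13 + 0.09 = 0.45.
P(Plant ∈ {P2, P3}) = 0.19 + 0.45 = 0.64; P(Status=slow, Plant ∈ {P2, P3}) = 0.04 + 0.09 = 0.13.
P(Status=slow | Plant ∈ {P2, P3}) = 0.13/0.64 = 0.203.

0.203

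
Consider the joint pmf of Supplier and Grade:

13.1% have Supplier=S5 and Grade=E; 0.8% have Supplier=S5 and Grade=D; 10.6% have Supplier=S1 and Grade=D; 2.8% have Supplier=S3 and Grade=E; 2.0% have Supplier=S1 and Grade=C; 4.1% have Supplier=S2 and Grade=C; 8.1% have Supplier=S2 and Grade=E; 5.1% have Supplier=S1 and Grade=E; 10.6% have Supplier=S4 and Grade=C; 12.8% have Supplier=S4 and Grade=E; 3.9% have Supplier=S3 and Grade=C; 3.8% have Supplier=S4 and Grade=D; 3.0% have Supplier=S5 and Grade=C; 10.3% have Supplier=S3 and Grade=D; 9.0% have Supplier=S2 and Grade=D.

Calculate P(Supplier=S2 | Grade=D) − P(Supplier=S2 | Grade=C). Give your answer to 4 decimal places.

P(Grade=D) = 0.106 + 0.090 + 0.103 + 0.038 + 0.008 = 0.345; P(Supplier=S2 | Grade=D) = 0.090/0.345 = 0.26087.
P(Grade=C) = 0.020 + 0.041 + 0.039 + 0.106 + 0.030 = 0.236; P(Supplier=S2 | Grade=C) = 0.041/0.236 = 0.17373.
Difference = 0.0871.

0.0871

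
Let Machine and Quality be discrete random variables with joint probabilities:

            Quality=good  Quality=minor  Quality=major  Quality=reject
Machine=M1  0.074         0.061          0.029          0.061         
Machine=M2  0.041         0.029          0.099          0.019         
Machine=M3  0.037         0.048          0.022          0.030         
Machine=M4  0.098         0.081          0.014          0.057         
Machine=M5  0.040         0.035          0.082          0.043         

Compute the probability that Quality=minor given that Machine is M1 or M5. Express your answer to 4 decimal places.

P(Machine=M1) = 0.074 + 0.061 + 0.029 + 0.061 = 0.225.
P(Machine=M5) = 0.040 + 0.035 + 0.082 + 0.043 = 0.200.
P(Machine ∈ {M1, M5}) = 0.225 + 0.200 = 0.425; P(Quality=minor, Machine ∈ {M1, M5}) = 0.061 + 0.035 = 0.096.
P(Quality=minor | Machine ∈ {M1, M5}) = 0.096/0.425 = 0.2259.

0.2259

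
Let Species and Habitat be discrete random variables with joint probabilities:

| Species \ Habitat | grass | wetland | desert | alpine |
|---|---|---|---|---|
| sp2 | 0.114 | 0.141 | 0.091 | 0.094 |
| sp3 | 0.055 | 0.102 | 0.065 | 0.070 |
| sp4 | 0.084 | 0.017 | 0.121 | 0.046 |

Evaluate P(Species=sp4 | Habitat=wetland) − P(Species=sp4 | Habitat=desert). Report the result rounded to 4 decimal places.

P(Habitat=wetland) = 0.141 + 0.102 + 0.017 = 0.260; P(Species=sp4 | Habitat=wetland) = 0.017/0.260 = 0.06538.
P(Habitat=desert) = 0.091 + 0.065 + 0.121 = 0.277; P(Species=sp4 | Habitat=desert) = 0.121/0.277 = 0.43682.
Difference = -0.3714.

-0.3714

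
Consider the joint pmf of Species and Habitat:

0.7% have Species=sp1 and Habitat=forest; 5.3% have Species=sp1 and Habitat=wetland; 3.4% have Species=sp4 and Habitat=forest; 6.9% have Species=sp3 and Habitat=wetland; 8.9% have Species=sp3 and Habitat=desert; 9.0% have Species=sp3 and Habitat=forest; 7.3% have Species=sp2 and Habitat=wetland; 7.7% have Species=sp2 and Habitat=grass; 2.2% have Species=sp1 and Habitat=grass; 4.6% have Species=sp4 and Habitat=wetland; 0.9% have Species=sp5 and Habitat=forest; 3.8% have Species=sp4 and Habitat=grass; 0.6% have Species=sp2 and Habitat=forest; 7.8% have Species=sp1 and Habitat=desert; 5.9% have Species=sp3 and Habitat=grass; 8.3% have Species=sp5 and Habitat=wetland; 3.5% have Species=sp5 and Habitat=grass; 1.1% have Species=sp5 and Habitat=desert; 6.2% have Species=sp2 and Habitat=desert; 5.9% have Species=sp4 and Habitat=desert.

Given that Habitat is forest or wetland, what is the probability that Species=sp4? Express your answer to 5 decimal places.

P(Habitat=forest) = 0.007 + 0.006 + 0.090 + 0.034 + 0.009 = 0.146.
P(Habitat=wetland) = 0.053 + 0.073 + 0.069 + 0.046 + 0.083 = 0.324.
P(Habitat ∈ {forest, wetland}) = 0.146 + 0.324 = 0.470; P(Species=sp4, Habitat ∈ {forest, wetland}) = 0.034 + 0.046 = 0.080.
P(Species=sp4 | Habitat ∈ {forest, wetland}) = 0.080/0.470 = 0.17021.

0.17021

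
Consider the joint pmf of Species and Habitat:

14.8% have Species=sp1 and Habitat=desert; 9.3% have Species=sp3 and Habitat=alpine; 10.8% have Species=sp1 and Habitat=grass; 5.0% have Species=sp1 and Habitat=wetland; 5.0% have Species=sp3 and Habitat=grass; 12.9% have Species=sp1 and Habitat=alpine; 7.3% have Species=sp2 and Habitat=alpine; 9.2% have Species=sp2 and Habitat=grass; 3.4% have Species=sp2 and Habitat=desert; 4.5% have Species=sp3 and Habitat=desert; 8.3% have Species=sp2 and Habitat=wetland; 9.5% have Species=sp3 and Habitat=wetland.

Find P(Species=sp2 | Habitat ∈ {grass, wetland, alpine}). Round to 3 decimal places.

P(Habitat=grass) = 0.108 + 0.092 + 0.050 = 0.250.
P(Habitat=wetland) = 0.050 + 0.083 + 0.095 = 0.228.
P(Habitat=alpine) = 0.129 + 0.073 + 0.093 = 0.295.
P(Habitat ∈ {grass, wetland, alpine}) = 0.250 + 0.228 + 0.295 = 0.773; P(Species=sp2, Habitat ∈ {grass, wetland, alpine}) = 0.092 + 0.083 + 0.073 = 0.248.
P(Species=sp2 | Habitat ∈ {grass, wetland, alpine}) = 0.248/0.773 = 0.321.

0.321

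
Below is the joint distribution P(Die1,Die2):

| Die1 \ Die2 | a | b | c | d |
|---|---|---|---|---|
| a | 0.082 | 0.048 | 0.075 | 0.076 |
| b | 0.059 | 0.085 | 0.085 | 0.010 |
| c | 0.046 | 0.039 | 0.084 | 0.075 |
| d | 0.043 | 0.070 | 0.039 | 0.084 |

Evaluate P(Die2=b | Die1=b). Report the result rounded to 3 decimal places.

P(Die1=b) = 0.059 + 0.085 + 0.085 + 0.010 = 0.239.
P(Die2=b | Die1=b) = 0.085/0.239 = 0.356.

0.356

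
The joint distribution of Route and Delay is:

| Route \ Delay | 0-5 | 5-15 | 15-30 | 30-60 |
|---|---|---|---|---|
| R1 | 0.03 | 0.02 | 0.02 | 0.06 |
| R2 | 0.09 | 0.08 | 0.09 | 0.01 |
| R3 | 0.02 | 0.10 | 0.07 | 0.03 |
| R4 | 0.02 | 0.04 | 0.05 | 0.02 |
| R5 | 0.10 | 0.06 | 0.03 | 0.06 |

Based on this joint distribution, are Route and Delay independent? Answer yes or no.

P(Route=R2) = 0.27 and P(Delay=30-60) = 0.18, so their product is 0.0486, but P(Route=R2, Delay=30-60) = 0.01. Since these differ, Route and Delay are not independent.

no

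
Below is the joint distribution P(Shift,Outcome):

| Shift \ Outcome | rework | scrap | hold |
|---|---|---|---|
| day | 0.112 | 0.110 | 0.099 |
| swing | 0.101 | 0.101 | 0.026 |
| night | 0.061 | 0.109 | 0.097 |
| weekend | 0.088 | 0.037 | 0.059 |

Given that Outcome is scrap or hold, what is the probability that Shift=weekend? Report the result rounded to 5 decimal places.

0.15047

P(Outcome=scrap) = 0.110 + 0.101 + 0.109 + 0.037 = 0.357.
P(Outcome=hold) = 0.099 + 0.026 + 0.097 + 0.059 = 0.281.
P(Outcome ∈ {scrap, hold}) = 0.357 + 0.281 = 0.638; P(Shift=weekend, Outcome ∈ {scrap, hold}) = 0.037 + 0.059 = 0.096.
P(Shift=weekend | Outcome ∈ {scrap, hold}) = 0.096/0.638 = 0.15047.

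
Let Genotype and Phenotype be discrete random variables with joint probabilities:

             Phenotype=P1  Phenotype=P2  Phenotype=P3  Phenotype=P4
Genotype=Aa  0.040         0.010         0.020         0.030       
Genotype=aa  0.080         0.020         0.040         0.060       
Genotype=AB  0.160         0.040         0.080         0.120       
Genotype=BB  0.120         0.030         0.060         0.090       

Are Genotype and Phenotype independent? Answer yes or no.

Every cell satisfies P(Genotype,Phenotype) = P(Genotype)·P(Phenotype). For instance P(Genotype=Aa) = 0.100, P(Phenotype=P4) = 0.300, and 0.100×0.300 = 0.030 matches the joint entry. So Genotype and Phenotype are independent.

yes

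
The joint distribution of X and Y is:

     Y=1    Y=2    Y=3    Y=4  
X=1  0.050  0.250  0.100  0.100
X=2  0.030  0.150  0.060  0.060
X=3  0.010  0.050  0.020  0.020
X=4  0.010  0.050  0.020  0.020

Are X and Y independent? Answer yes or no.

Every cell satisfies P(X,Y) = P(X)·P(Y). For instance P(X=4) = 0.100, P(Y=3) = 0.200, and 0.100×0.200 = 0.020 matches the joint entry. So X and Y are independent.

yes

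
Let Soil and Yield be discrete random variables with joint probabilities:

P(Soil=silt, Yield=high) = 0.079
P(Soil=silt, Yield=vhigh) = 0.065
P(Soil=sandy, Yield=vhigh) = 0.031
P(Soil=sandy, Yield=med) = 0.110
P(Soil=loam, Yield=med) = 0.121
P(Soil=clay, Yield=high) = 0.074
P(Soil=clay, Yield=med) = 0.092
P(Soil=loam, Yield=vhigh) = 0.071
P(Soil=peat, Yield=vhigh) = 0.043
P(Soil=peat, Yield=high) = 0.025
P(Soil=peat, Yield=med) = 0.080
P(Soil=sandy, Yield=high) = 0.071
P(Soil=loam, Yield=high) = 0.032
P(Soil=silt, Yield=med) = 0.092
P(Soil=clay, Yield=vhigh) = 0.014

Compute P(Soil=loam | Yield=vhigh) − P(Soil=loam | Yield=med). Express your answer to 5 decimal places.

0.07252

P(Yield=vhigh) = 0.031 + 0.071 + 0.014 + 0.065 + 0.043 = 0.224; P(Soil=loam | Yield=vhigh) = 0.071/0.224 = 0.316964.
P(Yield=med) = 0.110 + 0.121 + 0.092 + 0.092 + 0.080 = 0.495; P(Soil=loam | Yield=med) = 0.121/0.495 = 0.244444.
Difference = 0.07252.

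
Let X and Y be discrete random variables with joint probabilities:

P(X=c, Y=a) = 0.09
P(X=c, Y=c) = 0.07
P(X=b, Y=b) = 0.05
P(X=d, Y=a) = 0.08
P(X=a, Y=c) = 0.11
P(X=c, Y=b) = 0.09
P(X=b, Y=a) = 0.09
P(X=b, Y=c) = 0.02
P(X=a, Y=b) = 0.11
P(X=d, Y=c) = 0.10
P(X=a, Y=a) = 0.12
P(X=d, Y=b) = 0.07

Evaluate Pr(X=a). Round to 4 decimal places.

0.3400

P(X=a) = 0.12 + 0.11 + 0.11 = 0.34.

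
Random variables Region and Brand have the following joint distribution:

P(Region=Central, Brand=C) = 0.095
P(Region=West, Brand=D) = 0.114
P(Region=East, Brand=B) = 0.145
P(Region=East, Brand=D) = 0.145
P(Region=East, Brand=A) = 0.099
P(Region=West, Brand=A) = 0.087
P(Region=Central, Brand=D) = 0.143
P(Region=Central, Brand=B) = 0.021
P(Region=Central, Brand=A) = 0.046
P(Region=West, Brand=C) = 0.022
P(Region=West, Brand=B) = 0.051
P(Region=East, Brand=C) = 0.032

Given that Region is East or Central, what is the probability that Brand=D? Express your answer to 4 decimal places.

0.3967

P(Region=East) = 0.099 + 0.145 + 0.032 + 0.145 = 0.421.
P(Region=Central) = 0.046 + 0.021 + 0.095 + 0.143 = 0.305.
P(Region ∈ {East, Central}) = 0.421 + 0.305 = 0.726; P(Brand=D, Region ∈ {East, Central}) = 0.145 + 0.143 = 0.288.
P(Brand=D | Region ∈ {East, Central}) = 0.288/0.726 = 0.3967.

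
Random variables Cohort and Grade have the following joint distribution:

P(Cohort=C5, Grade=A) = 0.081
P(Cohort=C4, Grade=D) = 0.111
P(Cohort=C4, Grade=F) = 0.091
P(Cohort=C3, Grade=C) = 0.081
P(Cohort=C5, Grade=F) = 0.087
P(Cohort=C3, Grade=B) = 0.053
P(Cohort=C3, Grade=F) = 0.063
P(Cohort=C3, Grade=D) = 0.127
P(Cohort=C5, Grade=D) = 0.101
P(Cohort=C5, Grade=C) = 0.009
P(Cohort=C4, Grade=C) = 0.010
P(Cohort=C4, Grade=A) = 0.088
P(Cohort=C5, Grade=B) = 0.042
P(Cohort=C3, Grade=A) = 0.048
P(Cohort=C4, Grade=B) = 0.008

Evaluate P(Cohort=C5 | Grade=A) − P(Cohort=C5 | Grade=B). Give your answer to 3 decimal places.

-0.034

P(Grade=A) = 0.048 + 0.088 + 0.081 = 0.217; P(Cohort=C5 | Grade=A) = 0.081/0.217 = 0.3733.
P(Grade=B) = 0.053 + 0.008 + 0.042 = 0.103; P(Cohort=C5 | Grade=B) = 0.042/0.103 = 0.4078.
Difference = -0.034.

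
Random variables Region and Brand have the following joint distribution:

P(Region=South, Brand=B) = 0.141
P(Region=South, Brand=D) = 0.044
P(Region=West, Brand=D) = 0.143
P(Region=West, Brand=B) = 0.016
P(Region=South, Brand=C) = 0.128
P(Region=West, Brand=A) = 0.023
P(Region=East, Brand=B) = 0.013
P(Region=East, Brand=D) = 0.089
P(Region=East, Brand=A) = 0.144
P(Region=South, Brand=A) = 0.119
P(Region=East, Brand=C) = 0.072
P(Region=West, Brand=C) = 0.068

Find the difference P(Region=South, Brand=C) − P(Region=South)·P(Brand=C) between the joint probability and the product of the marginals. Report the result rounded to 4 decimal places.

P(Region=South) = 0.119 + 0.141 + 0.128 + 0.044 = 0.432.
P(Brand=C) = 0.128 + 0.072 + 0.068 = 0.268.
P(Region=South, Brand=C) − P(Region=South)P(Brand=C) = 0.128 − 0.432×0.268 = 0.0122.

0.0122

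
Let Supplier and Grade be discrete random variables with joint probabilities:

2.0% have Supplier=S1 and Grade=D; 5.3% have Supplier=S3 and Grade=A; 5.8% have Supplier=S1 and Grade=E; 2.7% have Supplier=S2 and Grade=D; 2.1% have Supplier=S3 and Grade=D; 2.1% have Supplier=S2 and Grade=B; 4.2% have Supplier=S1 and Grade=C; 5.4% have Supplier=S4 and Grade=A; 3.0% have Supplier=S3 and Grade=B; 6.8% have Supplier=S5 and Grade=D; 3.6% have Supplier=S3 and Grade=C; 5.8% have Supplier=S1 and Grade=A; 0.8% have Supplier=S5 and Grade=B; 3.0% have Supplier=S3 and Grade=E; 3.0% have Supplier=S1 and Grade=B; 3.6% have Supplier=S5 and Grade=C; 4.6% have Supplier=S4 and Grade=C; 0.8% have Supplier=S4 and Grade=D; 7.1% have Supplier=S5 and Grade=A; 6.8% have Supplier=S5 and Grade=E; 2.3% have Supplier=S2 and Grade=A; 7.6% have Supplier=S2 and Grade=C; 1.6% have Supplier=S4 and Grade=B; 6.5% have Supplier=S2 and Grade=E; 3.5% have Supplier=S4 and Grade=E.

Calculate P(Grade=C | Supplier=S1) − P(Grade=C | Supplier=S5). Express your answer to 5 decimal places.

0.05850

P(Supplier=S1) = 0.058 + 0.030 + 0.042 + 0.020 + 0.058 = 0.208; P(Grade=C | Supplier=S1) = 0.042/0.208 = 0.201923.
P(Supplier=S5) = 0.071 + 0.008 + 0.036 + 0.068 + 0.068 = 0.251; P(Grade=C | Supplier=S5) = 0.036/0.251 = 0.143426.
Difference = 0.05850.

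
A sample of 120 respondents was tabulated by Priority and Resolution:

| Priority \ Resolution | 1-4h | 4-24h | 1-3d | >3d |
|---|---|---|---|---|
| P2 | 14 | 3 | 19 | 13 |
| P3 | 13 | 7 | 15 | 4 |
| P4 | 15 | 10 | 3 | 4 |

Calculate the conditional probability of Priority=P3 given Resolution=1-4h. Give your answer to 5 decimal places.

0.30952

Total with Resolution=1-4h: 14 + 13 + 15 = 42.
P(Priority=P3 | Resolution=1-4h) = 13/42 = 0.30952.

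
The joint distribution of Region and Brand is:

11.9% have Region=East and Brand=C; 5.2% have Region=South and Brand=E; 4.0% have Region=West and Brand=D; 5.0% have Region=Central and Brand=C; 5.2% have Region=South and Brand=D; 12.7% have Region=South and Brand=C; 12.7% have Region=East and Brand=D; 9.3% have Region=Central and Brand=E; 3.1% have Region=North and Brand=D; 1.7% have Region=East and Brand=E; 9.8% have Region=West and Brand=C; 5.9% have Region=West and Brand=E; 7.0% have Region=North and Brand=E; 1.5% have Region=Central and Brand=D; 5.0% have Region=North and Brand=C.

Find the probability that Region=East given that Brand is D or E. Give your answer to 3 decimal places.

P(Brand=D) = 0.031 + 0.052 + 0.127 + 0.040 + 0.015 = 0.265.
P(Brand=E) = 0.070 + 0.052 + 0.017 + 0.059 + 0.093 = 0.291.
P(Brand ∈ {D, E}) = 0.265 + 0.291 = 0.556; P(Region=East, Brand ∈ {D, E}) = 0.127 + 0.017 = 0.144.
P(Region=East | Brand ∈ {D, E}) = 0.144/0.556 = 0.259.

0.259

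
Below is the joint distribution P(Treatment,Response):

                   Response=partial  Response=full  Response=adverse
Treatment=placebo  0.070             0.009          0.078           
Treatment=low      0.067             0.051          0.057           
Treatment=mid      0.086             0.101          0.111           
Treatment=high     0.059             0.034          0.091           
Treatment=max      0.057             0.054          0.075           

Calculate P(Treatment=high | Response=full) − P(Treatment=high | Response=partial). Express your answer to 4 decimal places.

P(Response=full) = 0.009 + 0.051 + 0.101 + 0.034 + 0.054 = 0.249; P(Treatment=high | Response=full) = 0.034/0.249 = 0.13655.
P(Response=partial) = 0.070 + 0.067 + 0.086 + 0.059 + 0.057 = 0.339; P(Treatment=high | Response=partial) = 0.059/0.339 = 0.17404.
Difference = -0.0375.

-0.0375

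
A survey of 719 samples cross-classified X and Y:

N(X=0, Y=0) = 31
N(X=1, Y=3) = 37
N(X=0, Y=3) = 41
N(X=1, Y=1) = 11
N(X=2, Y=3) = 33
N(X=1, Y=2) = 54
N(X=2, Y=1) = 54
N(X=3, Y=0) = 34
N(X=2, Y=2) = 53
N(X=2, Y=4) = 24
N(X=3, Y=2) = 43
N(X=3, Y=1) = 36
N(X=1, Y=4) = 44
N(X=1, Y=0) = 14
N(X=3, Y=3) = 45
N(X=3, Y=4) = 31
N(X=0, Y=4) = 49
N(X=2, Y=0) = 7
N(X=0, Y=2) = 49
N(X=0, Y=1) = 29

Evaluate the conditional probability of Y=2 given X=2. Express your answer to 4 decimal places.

Total with X=2: 7 + 54 + 53 + 33 + 24 = 171.
P(Y=2 | X=2) = 53/171 = 0.3099.

0.3099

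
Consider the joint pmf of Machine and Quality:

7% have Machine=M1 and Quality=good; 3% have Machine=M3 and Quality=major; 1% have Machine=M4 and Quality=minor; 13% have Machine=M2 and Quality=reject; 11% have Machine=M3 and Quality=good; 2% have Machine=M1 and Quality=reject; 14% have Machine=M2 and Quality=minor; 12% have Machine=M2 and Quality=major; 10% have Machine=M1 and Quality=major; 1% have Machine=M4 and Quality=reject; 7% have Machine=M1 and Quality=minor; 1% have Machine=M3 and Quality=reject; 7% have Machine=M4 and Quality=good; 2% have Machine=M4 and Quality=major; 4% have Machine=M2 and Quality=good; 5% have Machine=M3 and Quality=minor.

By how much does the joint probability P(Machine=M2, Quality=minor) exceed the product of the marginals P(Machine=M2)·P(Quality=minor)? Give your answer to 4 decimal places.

0.0239

P(Machine=M2) = 0.04 + 0.14 + 0.12 + 0.13 = 0.43.
P(Quality=minor) = 0.07 + 0.14 + 0.05 + 0.01 = 0.27.
P(Machine=M2, Quality=minor) − P(Machine=M2)P(Quality=minor) = 0.14 − 0.43×0.27 = 0.0239.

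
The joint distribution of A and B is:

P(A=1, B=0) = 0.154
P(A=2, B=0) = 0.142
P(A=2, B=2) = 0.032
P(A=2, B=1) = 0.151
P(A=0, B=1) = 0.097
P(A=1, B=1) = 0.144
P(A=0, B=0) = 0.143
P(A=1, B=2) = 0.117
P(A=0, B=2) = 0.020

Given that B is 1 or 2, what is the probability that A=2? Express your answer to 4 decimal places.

P(B=1) = 0.097 + 0.144 + 0.151 = 0.392.
P(B=2) = 0.020 + 0.117 + 0.032 = 0.169.
P(B ∈ {1, 2}) = 0.392 + 0.169 = 0.561; P(A=2, B ∈ {1, 2}) = 0.151 + 0.032 = 0.183.
P(A=2 | B ∈ {1, 2}) = 0.183/0.561 = 0.3262.

0.3262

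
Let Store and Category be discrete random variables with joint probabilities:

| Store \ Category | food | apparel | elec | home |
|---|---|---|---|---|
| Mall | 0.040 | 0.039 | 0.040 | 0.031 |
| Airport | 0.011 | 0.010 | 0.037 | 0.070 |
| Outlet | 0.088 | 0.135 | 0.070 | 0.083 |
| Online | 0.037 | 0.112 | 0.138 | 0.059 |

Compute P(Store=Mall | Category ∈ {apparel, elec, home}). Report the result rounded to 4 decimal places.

0.1335

P(Category=apparel) = 0.039 + 0.010 + 0.135 + 0.112 = 0.296.
P(Category=elec) = 0.040 + 0.037 + 0.070 + 0.138 = 0.285.
P(Category=home) = 0.031 + 0.070 + 0.083 + 0.059 = 0.243.
P(Category ∈ {apparel, elec, home}) = 0.296 + 0.285 + 0.243 = 0.824; P(Store=Mall, Category ∈ {apparel, elec, home}) = 0.039 + 0.040 + 0.031 = 0.110.
P(Store=Mall | Category ∈ {apparel, elec, home}) = 0.110/0.824 = 0.1335.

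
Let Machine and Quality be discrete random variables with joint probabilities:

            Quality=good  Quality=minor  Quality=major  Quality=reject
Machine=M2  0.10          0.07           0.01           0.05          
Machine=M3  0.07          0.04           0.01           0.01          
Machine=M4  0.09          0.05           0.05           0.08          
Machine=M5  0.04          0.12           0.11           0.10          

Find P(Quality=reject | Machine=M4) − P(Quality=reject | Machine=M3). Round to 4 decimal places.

P(Machine=M4) = 0.09 + 0.05 + 0.05 + 0.08 = 0.27; P(Quality=reject | Machine=M4) = 0.08/0.27 = 0.29630.
P(Machine=M3) = 0.07 + 0.04 + 0.01 + 0.01 = 0.13; P(Quality=reject | Machine=M3) = 0.01/0.13 = 0.07692.
Difference = 0.2194.

0.2194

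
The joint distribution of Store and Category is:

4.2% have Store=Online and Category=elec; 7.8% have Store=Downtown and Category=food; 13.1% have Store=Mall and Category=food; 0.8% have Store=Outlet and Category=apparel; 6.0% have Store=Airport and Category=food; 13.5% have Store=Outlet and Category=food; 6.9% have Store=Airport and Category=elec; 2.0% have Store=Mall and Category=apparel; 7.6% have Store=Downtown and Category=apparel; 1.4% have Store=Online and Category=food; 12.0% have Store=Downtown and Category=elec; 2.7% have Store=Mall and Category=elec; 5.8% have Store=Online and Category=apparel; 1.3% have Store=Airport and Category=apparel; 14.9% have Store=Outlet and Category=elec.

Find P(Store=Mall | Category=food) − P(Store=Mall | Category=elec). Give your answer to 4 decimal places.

0.2471

P(Category=food) = 0.078 + 0.131 + 0.060 + 0.135 + 0.014 = 0.418; P(Store=Mall | Category=food) = 0.131/0.418 = 0.31340.
P(Category=elec) = 0.120 + 0.027 + 0.069 + 0.149 + 0.042 = 0.407; P(Store=Mall | Category=elec) = 0.027/0.407 = 0.06634.
Difference = 0.2471.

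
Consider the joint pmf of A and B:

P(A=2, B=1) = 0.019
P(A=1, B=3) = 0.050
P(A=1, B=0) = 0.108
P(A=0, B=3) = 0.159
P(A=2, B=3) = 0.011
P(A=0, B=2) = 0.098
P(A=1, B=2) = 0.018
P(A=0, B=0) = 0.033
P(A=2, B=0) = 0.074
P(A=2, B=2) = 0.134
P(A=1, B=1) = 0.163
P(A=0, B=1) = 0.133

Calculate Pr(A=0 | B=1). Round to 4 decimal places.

P(B=1) = 0.133 + 0.163 + 0.019 = 0.315.
P(A=0 | B=1) = 0.133/0.315 = 0.4222.

0.4222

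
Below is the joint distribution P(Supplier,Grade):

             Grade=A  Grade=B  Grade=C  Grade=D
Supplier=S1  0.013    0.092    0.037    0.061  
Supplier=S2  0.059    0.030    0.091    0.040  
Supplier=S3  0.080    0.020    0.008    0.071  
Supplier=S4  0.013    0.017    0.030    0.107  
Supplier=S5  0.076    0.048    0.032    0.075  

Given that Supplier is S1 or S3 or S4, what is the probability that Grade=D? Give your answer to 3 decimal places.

0.435

P(Supplier=S1) = 0.013 + 0.092 + 0.037 + 0.061 = 0.203.
P(Supplier=S3) = 0.080 + 0.020 + 0.008 + 0.071 = 0.179.
P(Supplier=S4) = 0.013 + 0.017 + 0.030 + 0.107 = 0.167.
P(Supplier ∈ {S1, S3, S4}) = 0.203 + 0.179 + 0.167 = 0.549; P(Grade=D, Supplier ∈ {S1, S3, S4}) = 0.061 + 0.071 + 0.107 = 0.239.
P(Grade=D | Supplier ∈ {S1, S3, S4}) = 0.239/0.549 = 0.435.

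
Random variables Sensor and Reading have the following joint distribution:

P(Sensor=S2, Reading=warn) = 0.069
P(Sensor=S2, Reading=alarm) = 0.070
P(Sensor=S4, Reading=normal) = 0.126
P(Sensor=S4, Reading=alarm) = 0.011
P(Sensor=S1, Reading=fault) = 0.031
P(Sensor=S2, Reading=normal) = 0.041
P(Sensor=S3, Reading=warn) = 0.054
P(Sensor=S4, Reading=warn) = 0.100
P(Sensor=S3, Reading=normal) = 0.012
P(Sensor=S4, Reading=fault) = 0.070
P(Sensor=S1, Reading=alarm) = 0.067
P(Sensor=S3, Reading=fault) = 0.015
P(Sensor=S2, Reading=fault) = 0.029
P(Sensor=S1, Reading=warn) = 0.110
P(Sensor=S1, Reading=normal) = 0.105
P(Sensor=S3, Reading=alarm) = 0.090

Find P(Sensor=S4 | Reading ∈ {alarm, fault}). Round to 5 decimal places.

0.21149

P(Reading=alarm) = 0.067 + 0.070 + 0.090 + 0.011 = 0.238.
P(Reading=fault) = 0.031 + 0.029 + 0.015 + 0.070 = 0.145.
P(Reading ∈ {alarm, fault}) = 0.238 + 0.145 = 0.383; P(Sensor=S4, Reading ∈ {alarm, fault}) = 0.011 + 0.070 = 0.081.
P(Sensor=S4 | Reading ∈ {alarm, fault}) = 0.081/0.383 = 0.21149.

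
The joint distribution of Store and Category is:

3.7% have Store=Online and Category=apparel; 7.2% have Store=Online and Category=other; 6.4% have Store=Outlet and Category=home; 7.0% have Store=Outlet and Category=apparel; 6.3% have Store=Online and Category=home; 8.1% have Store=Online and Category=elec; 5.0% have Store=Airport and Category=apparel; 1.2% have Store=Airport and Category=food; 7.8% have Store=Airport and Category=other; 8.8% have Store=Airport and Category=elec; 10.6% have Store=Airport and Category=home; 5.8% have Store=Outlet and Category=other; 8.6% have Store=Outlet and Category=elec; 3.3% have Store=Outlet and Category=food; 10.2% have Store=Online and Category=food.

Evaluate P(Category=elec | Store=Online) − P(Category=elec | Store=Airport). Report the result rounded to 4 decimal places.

-0.0353

P(Store=Online) = 0.102 + 0.037 + 0.081 + 0.063 + 0.072 = 0.355; P(Category=elec | Store=Online) = 0.081/0.355 = 0.22817.
P(Store=Airport) = 0.012 + 0.050 + 0.088 + 0.106 + 0.078 = 0.334; P(Category=elec | Store=Airport) = 0.088/0.334 = 0.26347.
Difference = -0.0353.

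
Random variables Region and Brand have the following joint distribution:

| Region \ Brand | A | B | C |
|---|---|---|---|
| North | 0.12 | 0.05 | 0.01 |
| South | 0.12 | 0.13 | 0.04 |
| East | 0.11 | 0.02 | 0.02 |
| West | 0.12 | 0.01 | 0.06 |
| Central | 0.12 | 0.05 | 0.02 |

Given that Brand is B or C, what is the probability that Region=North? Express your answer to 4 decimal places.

0.1463

P(Brand=B) = 0.05 + 0.13 + 0.02 + 0.01 + 0.05 = 0.26.
P(Brand=C) = 0.01 + 0.04 + 0.02 + 0.06 + 0.02 = 0.15.
P(Brand ∈ {B, C}) = 0.26 + 0.15 = 0.41; P(Region=North, Brand ∈ {B, C}) = 0.05 + 0.01 = 0.06.
P(Region=North | Brand ∈ {B, C}) = 0.06/0.41 = 0.1463.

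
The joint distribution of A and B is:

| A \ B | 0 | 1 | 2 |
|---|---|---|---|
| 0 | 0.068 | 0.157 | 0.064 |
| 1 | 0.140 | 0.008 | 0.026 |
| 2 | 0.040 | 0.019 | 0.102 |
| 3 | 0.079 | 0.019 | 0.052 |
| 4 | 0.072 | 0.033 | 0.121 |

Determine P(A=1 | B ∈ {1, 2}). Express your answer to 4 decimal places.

0.0566

P(B=1) = 0.157 + 0.008 + 0.019 + 0.019 + 0.033 = 0.236.
P(B=2) = 0.064 + 0.026 + 0.102 + 0.052 + 0.121 = 0.365.
P(B ∈ {1, 2}) = 0.236 + 0.365 = 0.601; P(A=1, B ∈ {1, 2}) = 0.008 + 0.026 = 0.034.
P(A=1 | B ∈ {1, 2}) = 0.034/0.601 = 0.0566.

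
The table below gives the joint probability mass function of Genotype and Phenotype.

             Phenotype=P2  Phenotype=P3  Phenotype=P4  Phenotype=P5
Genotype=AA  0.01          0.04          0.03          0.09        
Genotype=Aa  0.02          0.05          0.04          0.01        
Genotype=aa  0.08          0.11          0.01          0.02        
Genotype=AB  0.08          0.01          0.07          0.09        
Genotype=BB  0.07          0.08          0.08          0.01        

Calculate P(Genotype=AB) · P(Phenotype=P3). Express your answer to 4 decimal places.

0.0725

P(Genotype=AB) = 0.08 + 0.01 + 0.07 + 0.09 = 0.25.
P(Phenotype=P3) = 0.04 + 0.05 + 0.11 + 0.01 + 0.08 = 0.29.
Product: 0.25 × 0.29 = 0.0725.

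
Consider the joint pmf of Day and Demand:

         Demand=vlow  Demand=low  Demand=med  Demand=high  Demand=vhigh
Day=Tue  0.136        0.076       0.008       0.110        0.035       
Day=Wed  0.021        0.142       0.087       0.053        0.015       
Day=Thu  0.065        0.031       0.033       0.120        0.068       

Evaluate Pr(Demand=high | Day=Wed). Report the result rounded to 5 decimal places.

P(Day=Wed) = 0.021 + 0.142 + 0.087 + 0.053 + 0.015 = 0.318.
P(Demand=high | Day=Wed) = 0.053/0.318 = 0.16667.

0.16667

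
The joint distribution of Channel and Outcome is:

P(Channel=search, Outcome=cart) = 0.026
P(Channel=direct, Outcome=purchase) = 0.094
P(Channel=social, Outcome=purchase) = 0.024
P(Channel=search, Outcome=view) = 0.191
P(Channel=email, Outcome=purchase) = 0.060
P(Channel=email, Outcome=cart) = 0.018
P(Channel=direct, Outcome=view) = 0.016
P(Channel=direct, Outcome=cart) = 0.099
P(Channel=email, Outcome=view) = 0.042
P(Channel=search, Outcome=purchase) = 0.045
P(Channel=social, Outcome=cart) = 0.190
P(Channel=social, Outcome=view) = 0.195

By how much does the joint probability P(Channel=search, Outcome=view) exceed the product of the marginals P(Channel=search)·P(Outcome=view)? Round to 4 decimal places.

P(Channel=search) = 0.191 + 0.026 + 0.045 = 0.262.
P(Outcome=view) = 0.042 + 0.191 + 0.195 + 0.016 = 0.444.
P(Channel=search, Outcome=view) − P(Channel=search)P(Outcome=view) = 0.191 − 0.262×0.444 = 0.0747.

0.0747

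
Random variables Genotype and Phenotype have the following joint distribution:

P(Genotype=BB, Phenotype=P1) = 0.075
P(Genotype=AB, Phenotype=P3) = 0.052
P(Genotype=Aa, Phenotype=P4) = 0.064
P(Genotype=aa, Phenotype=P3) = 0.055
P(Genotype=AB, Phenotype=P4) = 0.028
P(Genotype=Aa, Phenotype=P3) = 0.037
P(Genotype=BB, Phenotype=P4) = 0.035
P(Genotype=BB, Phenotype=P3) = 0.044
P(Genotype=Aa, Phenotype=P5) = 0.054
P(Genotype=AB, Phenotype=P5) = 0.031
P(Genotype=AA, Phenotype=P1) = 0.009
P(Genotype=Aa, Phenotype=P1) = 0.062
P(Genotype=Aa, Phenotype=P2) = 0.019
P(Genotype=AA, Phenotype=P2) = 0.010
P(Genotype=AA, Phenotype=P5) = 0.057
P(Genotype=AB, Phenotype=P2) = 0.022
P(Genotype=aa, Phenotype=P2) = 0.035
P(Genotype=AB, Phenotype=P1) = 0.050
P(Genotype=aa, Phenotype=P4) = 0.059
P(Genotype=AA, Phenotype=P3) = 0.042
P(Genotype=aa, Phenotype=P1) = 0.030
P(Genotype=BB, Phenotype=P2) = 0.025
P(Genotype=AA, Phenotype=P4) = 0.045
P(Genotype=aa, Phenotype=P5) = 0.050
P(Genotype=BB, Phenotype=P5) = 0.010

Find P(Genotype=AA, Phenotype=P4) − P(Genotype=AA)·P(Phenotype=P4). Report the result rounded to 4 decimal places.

0.0073

P(Genotype=AA) = 0.009 + 0.010 + 0.042 + 0.045 + 0.057 = 0.163.
P(Phenotype=P4) = 0.045 + 0.064 + 0.059 + 0.028 + 0.035 = 0.231.
P(Genotype=AA, Phenotype=P4) − P(Genotype=AA)P(Phenotype=P4) = 0.045 − 0.163×0.231 = 0.0073.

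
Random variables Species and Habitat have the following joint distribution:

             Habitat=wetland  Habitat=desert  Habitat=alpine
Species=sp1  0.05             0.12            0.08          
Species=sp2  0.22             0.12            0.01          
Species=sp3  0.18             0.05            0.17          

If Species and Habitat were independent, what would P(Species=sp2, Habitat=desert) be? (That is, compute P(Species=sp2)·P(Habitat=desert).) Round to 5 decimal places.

0.10150

P(Species=sp2) = 0.22 + 0.12 + 0.01 = 0.35.
P(Habitat=desert) = 0.12 + 0.12 + 0.05 = 0.29.
Product: 0.35 × 0.29 = 0.10150.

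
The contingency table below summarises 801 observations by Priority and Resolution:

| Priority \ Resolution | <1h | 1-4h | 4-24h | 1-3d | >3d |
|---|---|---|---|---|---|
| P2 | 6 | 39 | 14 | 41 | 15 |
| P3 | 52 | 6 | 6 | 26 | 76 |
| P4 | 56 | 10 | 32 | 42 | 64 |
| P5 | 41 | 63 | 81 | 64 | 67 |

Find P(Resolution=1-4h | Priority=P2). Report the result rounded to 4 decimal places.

Total with Priority=P2: 6 + 39 + 14 + 41 + 15 = 115.
P(Resolution=1-4h | Priority=P2) = 39/115 = 0.3391.

0.3391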